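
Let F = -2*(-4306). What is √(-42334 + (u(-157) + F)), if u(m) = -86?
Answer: 4*I*√2113 ≈ 183.87*I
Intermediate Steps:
F = 8612
√(-42334 + (u(-157) + F)) = √(-42334 + (-86 + 8612)) = √(-42334 + 8526) = √(-33808) = 4*I*√2113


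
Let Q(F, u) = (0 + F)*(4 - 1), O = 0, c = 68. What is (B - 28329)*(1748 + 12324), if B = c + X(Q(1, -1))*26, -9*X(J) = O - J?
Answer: -1192700504/3 ≈ -3.9757e+8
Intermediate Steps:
Q(F, u) = 3*F (Q(F, u) = F*3 = 3*F)
X(J) = J/9 (X(J) = -(0 - J)/9 = -(-1)*J/9 = J/9)
B = 230/3 (B = 68 + ((3*1)/9)*26 = 68 + ((⅑)*3)*26 = 68 + (⅓)*26 = 68 + 26/3 = 230/3 ≈ 76.667)
(B - 28329)*(1748 + 12324) = (230/3 - 28329)*(1748 + 12324) = -84757/3*14072 = -1192700504/3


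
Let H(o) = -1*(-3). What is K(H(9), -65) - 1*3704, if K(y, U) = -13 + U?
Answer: -3782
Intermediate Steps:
H(o) = 3
K(H(9), -65) - 1*3704 = (-13 - 65) - 1*3704 = -78 - 3704 = -3782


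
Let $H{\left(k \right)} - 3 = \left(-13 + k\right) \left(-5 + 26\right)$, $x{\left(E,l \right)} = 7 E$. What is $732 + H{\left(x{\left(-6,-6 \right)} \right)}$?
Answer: $-420$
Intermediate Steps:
$H{\left(k \right)} = -270 + 21 k$ ($H{\left(k \right)} = 3 + \left(-13 + k\right) \left(-5 + 26\right) = 3 + \left(-13 + k\right) 21 = 3 + \left(-273 + 21 k\right) = -270 + 21 k$)
$732 + H{\left(x{\left(-6,-6 \right)} \right)} = 732 + \left(-270 + 21 \cdot 7 \left(-6\right)\right) = 732 + \left(-270 + 21 \left(-42\right)\right) = 732 - 1152 = -420$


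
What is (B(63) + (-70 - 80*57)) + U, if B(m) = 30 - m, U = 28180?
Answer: 23517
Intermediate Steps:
(B(63) + (-70 - 80*57)) + U = ((30 - 1*63) + (-70 - 80*57)) + 28180 = ((30 - 63) + (-70 - 4560)) + 28180 = (-33 - 4630) + 28180 = -4663 + 28180 = 23517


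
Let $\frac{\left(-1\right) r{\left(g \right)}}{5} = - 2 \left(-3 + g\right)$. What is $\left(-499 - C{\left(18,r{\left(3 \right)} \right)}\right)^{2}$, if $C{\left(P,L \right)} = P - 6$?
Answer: $261121$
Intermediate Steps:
$r{\left(g \right)} = -30 + 10 g$ ($r{\left(g \right)} = - 5 \left(- 2 \left(-3 + g\right)\right) = - 5 \left(6 - 2 g\right) = -30 + 10 g$)
$C{\left(P,L \right)} = -6 + P$
$\left(-499 - C{\left(18,r{\left(3 \right)} \right)}\right)^{2} = \left(-499 - \left(-6 + 18\right)\right)^{2} = \left(-499 - 12\right)^{2} = \left(-511\right)^{2} = 261121$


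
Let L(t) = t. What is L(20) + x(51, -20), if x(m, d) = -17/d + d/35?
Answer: 2839/140 ≈ 20.279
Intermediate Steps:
x(m, d) = -17/d + d/35 (x(m, d) = -17/d + d*(1/35) = -17/d + d/35)
L(20) + x(51, -20) = 20 + (-17/(-20) + (1/35)*(-20)) = 20 + (-17*(-1/20) - 4/7) = 20 + (17/20 - 4/7) = 20 + 39/140 = 2839/140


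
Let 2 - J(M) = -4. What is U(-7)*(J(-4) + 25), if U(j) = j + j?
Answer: -434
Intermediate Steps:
U(j) = 2*j
J(M) = 6 (J(M) = 2 - 1*(-4) = 2 + 4 = 6)
U(-7)*(J(-4) + 25) = (2*(-7))*(6 + 25) = -14*31 = -434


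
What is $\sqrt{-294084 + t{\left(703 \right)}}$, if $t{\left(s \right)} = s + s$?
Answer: $i \sqrt{292678} \approx 541.0 i$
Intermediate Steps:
$t{\left(s \right)} = 2 s$
$\sqrt{-294084 + t{\left(703 \right)}} = \sqrt{-294084 + 2 \cdot 703} = \sqrt{-294084 + 1406} = \sqrt{-292678} = i \sqrt{292678}$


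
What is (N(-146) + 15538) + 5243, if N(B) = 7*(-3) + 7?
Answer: 20767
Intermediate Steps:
N(B) = -14 (N(B) = -21 + 7 = -14)
(N(-146) + 15538) + 5243 = (-14 + 15538) + 5243 = 15524 + 5243 = 20767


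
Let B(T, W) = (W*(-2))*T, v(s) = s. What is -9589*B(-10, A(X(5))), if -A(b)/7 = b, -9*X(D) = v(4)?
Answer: -5369840/9 ≈ -5.9665e+5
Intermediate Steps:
X(D) = -4/9 (X(D) = -⅑*4 = -4/9)
A(b) = -7*b
B(T, W) = -2*T*W (B(T, W) = (-2*W)*T = -2*T*W)
-9589*B(-10, A(X(5))) = -(-19178)*(-10)*(-7*(-4/9)) = -(-19178)*(-10)*28/9 = -9589*560/9 = -5369840/9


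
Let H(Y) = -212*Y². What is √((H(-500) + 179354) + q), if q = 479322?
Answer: 2*I*√13085331 ≈ 7234.7*I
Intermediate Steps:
√((H(-500) + 179354) + q) = √((-212*(-500)² + 179354) + 479322) = √((-212*250000 + 179354) + 479322) = √((-53000000 + 179354) + 479322) = √(-52820646 + 479322) = √(-52341324) = 2*I*√13085331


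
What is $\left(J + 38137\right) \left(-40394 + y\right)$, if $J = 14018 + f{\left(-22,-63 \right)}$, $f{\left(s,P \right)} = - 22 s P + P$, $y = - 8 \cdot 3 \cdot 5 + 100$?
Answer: $-872942400$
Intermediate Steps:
$y = -20$ ($y = \left(-8\right) 15 + 100 = -120 + 100 = -20$)
$f{\left(s,P \right)} = P - 22 P s$ ($f{\left(s,P \right)} = - 22 P s + P = P - 22 P s$)
$J = -16537$ ($J = 14018 - 63 \left(1 - -484\right) = 14018 - 63 \left(1 + 484\right) = 14018 - 30555 = -16537$)
$\left(J + 38137\right) \left(-40394 + y\right) = \left(-16537 + 38137\right) \left(-40394 - 20\right) = 21600 \left(-40414\right) = -872942400$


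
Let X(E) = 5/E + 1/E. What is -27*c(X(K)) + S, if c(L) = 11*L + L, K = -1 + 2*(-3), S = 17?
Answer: 2063/7 ≈ 294.71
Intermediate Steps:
K = -7 (K = -1 - 6 = -7)
X(E) = 6/E (X(E) = 5/E + 1/E = 6/E)
c(L) = 12*L
-27*c(X(K)) + S = -324*6/(-7) + 17 = -324*6*(-1/7) + 17 = -324*(-6)/7 + 17 = -27*(-72/7) + 17 = 1944/7 + 17 = 2063/7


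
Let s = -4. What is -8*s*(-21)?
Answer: -672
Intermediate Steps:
-8*s*(-21) = -8*(-4)*(-21) = 32*(-21) = -672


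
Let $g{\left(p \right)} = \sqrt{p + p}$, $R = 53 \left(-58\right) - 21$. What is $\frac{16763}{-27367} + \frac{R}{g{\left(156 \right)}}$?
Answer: $- \frac{16763}{27367} - \frac{3095 \sqrt{78}}{156} \approx -175.83$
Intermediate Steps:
$R = -3095$ ($R = -3074 - 21 = -3095$)
$g{\left(p \right)} = \sqrt{2} \sqrt{p}$ ($g{\left(p \right)} = \sqrt{2 p} = \sqrt{2} \sqrt{p}$)
$\frac{16763}{-27367} + \frac{R}{g{\left(156 \right)}} = \frac{16763}{-27367} - \frac{3095}{\sqrt{2} \sqrt{156}} = 16763 \left(- \frac{1}{27367}\right) - \frac{3095}{\sqrt{2} \cdot 2 \sqrt{39}} = - \frac{16763}{27367} - \frac{3095}{2 \sqrt{78}} = - \frac{16763}{27367} - 3095 \frac{\sqrt{78}}{156} = - \frac{16763}{27367} - \frac{3095 \sqrt{78}}{156}$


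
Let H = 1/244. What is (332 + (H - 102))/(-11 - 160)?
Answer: -18707/13908 ≈ -1.3451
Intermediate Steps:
H = 1/244 ≈ 0.0040984
(332 + (H - 102))/(-11 - 160) = (332 + (1/244 - 102))/(-11 - 160) = (332 - 24887/244)/(-171) = -1/171*56121/244 = -18707/13908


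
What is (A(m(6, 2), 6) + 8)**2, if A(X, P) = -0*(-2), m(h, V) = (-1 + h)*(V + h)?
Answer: 64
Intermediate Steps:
A(X, P) = 0 (A(X, P) = -3*0 = 0)
(A(m(6, 2), 6) + 8)**2 = (0 + 8)**2 = 8**2 = 64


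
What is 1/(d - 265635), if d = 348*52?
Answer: -1/247539 ≈ -4.0398e-6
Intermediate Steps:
d = 18096
1/(d - 265635) = 1/(18096 - 265635) = 1/(-247539) = -1/247539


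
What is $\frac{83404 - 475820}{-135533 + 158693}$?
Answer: $- \frac{49052}{2895} \approx -16.944$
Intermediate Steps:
$\frac{83404 - 475820}{-135533 + 158693} = - \frac{392416}{23160} = \left(-392416\right) \frac{1}{23160} = - \frac{49052}{2895}$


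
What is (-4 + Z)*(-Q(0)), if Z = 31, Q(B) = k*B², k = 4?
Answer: 0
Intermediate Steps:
Q(B) = 4*B²
(-4 + Z)*(-Q(0)) = (-4 + 31)*(-4*0²) = 27*(-4*0) = 27*(-1*0) = 27*0 = 0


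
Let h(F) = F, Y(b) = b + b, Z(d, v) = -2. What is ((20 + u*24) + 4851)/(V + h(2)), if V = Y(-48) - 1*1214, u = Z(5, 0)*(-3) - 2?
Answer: -4967/1308 ≈ -3.7974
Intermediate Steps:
Y(b) = 2*b
u = 4 (u = -2*(-3) - 2 = 6 - 2 = 4)
V = -1310 (V = 2*(-48) - 1*1214 = -96 - 1214 = -1310)
((20 + u*24) + 4851)/(V + h(2)) = ((20 + 4*24) + 4851)/(-1310 + 2) = ((20 + 96) + 4851)/(-1308) = (116 + 4851)*(-1/1308) = 4967*(-1/1308) = -4967/1308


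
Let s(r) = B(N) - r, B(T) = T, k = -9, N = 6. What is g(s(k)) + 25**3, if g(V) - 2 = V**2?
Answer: 15852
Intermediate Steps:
s(r) = 6 - r
g(V) = 2 + V**2
g(s(k)) + 25**3 = (2 + (6 - 1*(-9))**2) + 25**3 = (2 + (6 + 9)**2) + 15625 = (2 + 15**2) + 15625 = (2 + 225) + 15625 = 227 + 15625 = 15852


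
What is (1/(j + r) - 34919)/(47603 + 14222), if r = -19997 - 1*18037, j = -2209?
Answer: -1405245318/2488023475 ≈ -0.56480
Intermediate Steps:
r = -38034 (r = -19997 - 18037 = -38034)
(1/(j + r) - 34919)/(47603 + 14222) = (1/(-2209 - 38034) - 34919)/(47603 + 14222) = (1/(-40243) - 34919)/61825 = (-1/40243 - 34919)*(1/61825) = -1405245318/40243*1/61825 = -1405245318/2488023475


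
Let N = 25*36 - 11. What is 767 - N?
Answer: -122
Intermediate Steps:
N = 889 (N = 900 - 11 = 889)
767 - N = 767 - 1*889 = 767 - 889 = -122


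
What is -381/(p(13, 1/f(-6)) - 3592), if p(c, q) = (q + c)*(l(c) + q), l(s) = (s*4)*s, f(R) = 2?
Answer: -1524/22163 ≈ -0.068763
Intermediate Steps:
l(s) = 4*s**2 (l(s) = (4*s)*s = 4*s**2)
p(c, q) = (c + q)*(q + 4*c**2) (p(c, q) = (q + c)*(4*c**2 + q) = (c + q)*(q + 4*c**2))
-381/(p(13, 1/f(-6)) - 3592) = -381/(((1/2)**2 + 4*13**3 + 13/2 + 4*13**2/2) - 3592) = -381/(((1/2)**2 + 4*2197 + 13*(1/2) + 4*(1/2)*169) - 3592) = -381/((1/4 + 8788 + 13/2 + 338) - 3592) = -381/(36531/4 - 3592) = -381/22163/4 = -381*4/22163 = -1524/22163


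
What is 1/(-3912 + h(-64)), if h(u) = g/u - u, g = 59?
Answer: -64/246331 ≈ -0.00025981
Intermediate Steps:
h(u) = -u + 59/u (h(u) = 59/u - u = -u + 59/u)
1/(-3912 + h(-64)) = 1/(-3912 + (-1*(-64) + 59/(-64))) = 1/(-3912 + (64 + 59*(-1/64))) = 1/(-3912 + (64 - 59/64)) = 1/(-3912 + 4037/64) = 1/(-246331/64) = -64/246331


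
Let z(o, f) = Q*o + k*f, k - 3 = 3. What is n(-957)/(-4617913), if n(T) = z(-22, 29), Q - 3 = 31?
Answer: 574/4617913 ≈ 0.00012430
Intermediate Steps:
k = 6 (k = 3 + 3 = 6)
Q = 34 (Q = 3 + 31 = 34)
z(o, f) = 6*f + 34*o (z(o, f) = 34*o + 6*f = 6*f + 34*o)
n(T) = -574 (n(T) = 6*29 + 34*(-22) = 174 - 748 = -574)
n(-957)/(-4617913) = -574/(-4617913) = -574*(-1/4617913) = 574/4617913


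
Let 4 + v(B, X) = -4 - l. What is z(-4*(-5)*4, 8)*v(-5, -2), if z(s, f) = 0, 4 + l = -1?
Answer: 0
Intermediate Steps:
l = -5 (l = -4 - 1 = -5)
v(B, X) = -3 (v(B, X) = -4 + (-4 - 1*(-5)) = -4 + (-4 + 5) = -4 + 1 = -3)
z(-4*(-5)*4, 8)*v(-5, -2) = 0*(-3) = 0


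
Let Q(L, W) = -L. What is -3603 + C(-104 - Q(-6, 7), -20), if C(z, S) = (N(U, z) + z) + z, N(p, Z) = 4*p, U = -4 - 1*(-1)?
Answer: -3835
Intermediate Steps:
U = -3 (U = -4 + 1 = -3)
C(z, S) = -12 + 2*z (C(z, S) = (4*(-3) + z) + z = (-12 + z) + z = -12 + 2*z)
-3603 + C(-104 - Q(-6, 7), -20) = -3603 + (-12 + 2*(-104 - (-1)*(-6))) = -3603 + (-12 + 2*(-104 - 1*6)) = -3603 + (-12 + 2*(-104 - 6)) = -3603 + (-12 + 2*(-110)) = -3603 + (-12 - 220) = -3603 - 232 = -3835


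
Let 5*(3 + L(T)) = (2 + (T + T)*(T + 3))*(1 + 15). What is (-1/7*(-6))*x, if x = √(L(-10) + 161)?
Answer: 6*√15310/35 ≈ 21.211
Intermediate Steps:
L(T) = 17/5 + 32*T*(3 + T)/5 (L(T) = -3 + ((2 + (T + T)*(T + 3))*(1 + 15))/5 = -3 + ((2 + (2*T)*(3 + T))*16)/5 = -3 + ((2 + 2*T*(3 + T))*16)/5 = -3 + (32 + 32*T*(3 + T))/5 = -3 + (32/5 + 32*T*(3 + T)/5) = 17/5 + 32*T*(3 + T)/5)
x = √15310/5 (x = √((17/5 + (32/5)*(-10)² + (96/5)*(-10)) + 161) = √((17/5 + (32/5)*100 - 192) + 161) = √((17/5 + 640 - 192) + 161) = √(2257/5 + 161) = √(3062/5) = √15310/5 ≈ 24.747)
(-1/7*(-6))*x = (-1/7*(-6))*(√15310/5) = (-1*⅐*(-6))*(√15310/5) = (-⅐*(-6))*(√15310/5) = 6*(√15310/5)/7 = 6*√15310/35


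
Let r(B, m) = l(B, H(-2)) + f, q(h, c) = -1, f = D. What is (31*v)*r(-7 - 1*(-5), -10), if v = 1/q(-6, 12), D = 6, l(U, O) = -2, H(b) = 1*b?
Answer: -124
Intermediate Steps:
H(b) = b
f = 6
r(B, m) = 4 (r(B, m) = -2 + 6 = 4)
v = -1 (v = 1/(-1) = -1)
(31*v)*r(-7 - 1*(-5), -10) = (31*(-1))*4 = -31*4 = -124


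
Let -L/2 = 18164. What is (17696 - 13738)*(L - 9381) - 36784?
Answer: -180953006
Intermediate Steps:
L = -36328 (L = -2*18164 = -36328)
(17696 - 13738)*(L - 9381) - 36784 = (17696 - 13738)*(-36328 - 9381) - 36784 = 3958*(-45709) - 36784 = -180916222 - 36784 = -180953006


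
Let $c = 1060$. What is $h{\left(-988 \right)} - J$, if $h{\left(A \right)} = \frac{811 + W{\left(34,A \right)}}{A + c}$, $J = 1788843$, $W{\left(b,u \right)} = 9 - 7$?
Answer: $- \frac{42931961}{24} \approx -1.7888 \cdot 10^{6}$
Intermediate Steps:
$W{\left(b,u \right)} = 2$
$h{\left(A \right)} = \frac{813}{1060 + A}$ ($h{\left(A \right)} = \frac{811 + 2}{A + 1060} = \frac{813}{1060 + A}$)
$h{\left(-988 \right)} - J = \frac{813}{1060 - 988} - 1788843 = \frac{813}{72} - 1788843 = 813 \cdot \frac{1}{72} - 1788843 = \frac{271}{24} - 1788843 = - \frac{42931961}{24}$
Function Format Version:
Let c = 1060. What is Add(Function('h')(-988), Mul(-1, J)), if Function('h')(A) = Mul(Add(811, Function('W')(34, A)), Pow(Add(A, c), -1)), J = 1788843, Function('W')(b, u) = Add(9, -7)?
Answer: Rational(-42931961, 24) ≈ -1.7888e+6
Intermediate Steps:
Function('W')(b, u) = 2
Function('h')(A) = Mul(813, Pow(Add(1060, A), -1)) (Function('h')(A) = Mul(Add(811, 2), Pow(Add(A, 1060), -1)) = Mul(813, Pow(Add(1060, A), -1)))
Add(Function('h')(-988), Mul(-1, J)) = Add(Mul(813, Pow(Add(1060, -988), -1)), Mul(-1, 1788843)) = Add(Mul(813, Pow(72, -1)), -1788843) = Add(Mul(813, Rational(1, 72)), -1788843) = Add(Rational(271, 24), -1788843) = Rational(-42931961, 24)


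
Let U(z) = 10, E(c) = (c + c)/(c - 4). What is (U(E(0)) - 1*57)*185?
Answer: -8695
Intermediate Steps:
E(c) = 2*c/(-4 + c) (E(c) = (2*c)/(-4 + c) = 2*c/(-4 + c))
(U(E(0)) - 1*57)*185 = (10 - 1*57)*185 = (10 - 57)*185 = -47*185 = -8695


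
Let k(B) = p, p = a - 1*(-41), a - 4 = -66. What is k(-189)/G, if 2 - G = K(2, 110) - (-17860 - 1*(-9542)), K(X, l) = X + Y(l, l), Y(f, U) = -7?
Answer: 21/8311 ≈ 0.0025268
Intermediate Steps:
a = -62 (a = 4 - 66 = -62)
p = -21 (p = -62 - 1*(-41) = -62 + 41 = -21)
k(B) = -21
K(X, l) = -7 + X (K(X, l) = X - 7 = -7 + X)
G = -8311 (G = 2 - ((-7 + 2) - (-17860 - 1*(-9542))) = 2 - (-5 - (-17860 + 9542)) = 2 - (-5 - 1*(-8318)) = 2 - (-5 + 8318) = 2 - 1*8313 = 2 - 8313 = -8311)
k(-189)/G = -21/(-8311) = -21*(-1/8311) = 21/8311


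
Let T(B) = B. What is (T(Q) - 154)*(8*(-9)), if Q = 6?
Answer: 10656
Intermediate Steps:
(T(Q) - 154)*(8*(-9)) = (6 - 154)*(8*(-9)) = -148*(-72) = 10656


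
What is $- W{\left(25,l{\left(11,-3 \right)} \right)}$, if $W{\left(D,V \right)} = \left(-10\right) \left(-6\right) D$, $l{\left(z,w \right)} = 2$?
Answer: $-1500$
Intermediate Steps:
$W{\left(D,V \right)} = 60 D$
$- W{\left(25,l{\left(11,-3 \right)} \right)} = - 60 \cdot 25 = \left(-1\right) 1500 = -1500$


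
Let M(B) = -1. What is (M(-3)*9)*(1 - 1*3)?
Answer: 18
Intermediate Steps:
(M(-3)*9)*(1 - 1*3) = (-1*9)*(1 - 1*3) = -9*(1 - 3) = -9*(-2) = 18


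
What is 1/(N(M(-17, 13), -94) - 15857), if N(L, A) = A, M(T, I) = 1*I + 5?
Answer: -1/15951 ≈ -6.2692e-5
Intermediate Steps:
M(T, I) = 5 + I (M(T, I) = I + 5 = 5 + I)
1/(N(M(-17, 13), -94) - 15857) = 1/(-94 - 15857) = 1/(-15951) = -1/15951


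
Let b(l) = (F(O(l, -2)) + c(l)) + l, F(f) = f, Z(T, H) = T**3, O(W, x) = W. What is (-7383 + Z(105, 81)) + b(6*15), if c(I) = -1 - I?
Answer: 1150331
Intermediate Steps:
b(l) = -1 + l (b(l) = (l + (-1 - l)) + l = -1 + l)
(-7383 + Z(105, 81)) + b(6*15) = (-7383 + 105**3) + (-1 + 6*15) = (-7383 + 1157625) + (-1 + 90) = 1150242 + 89 = 1150331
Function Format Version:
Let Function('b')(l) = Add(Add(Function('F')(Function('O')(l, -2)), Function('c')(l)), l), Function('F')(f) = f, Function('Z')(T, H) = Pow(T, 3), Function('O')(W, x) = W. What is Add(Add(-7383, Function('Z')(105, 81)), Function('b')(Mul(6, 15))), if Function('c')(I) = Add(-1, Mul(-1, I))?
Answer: 1150331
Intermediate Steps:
Function('b')(l) = Add(-1, l) (Function('b')(l) = Add(Add(l, Add(-1, Mul(-1, l))), l) = Add(-1, l))
Add(Add(-7383, Function('Z')(105, 81)), Function('b')(Mul(6, 15))) = Add(Add(-7383, Pow(105, 3)), Add(-1, Mul(6, 15))) = Add(Add(-7383, 1157625), Add(-1, 90)) = Add(1150242, 89) = 1150331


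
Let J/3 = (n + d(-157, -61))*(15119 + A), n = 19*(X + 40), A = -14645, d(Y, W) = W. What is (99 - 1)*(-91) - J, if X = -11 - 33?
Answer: 185896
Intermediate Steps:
X = -44
n = -76 (n = 19*(-44 + 40) = 19*(-4) = -76)
J = -194814 (J = 3*((-76 - 61)*(15119 - 14645)) = 3*(-137*474) = 3*(-64938) = -194814)
(99 - 1)*(-91) - J = (99 - 1)*(-91) - 1*(-194814) = 98*(-91) + 194814 = -8918 + 194814 = 185896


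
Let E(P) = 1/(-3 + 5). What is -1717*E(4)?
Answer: -1717/2 ≈ -858.50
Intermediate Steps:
E(P) = ½ (E(P) = 1/2 = ½)
-1717*E(4) = -1717*½ = -1717/2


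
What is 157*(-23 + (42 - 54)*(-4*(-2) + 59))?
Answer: -129839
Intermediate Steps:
157*(-23 + (42 - 54)*(-4*(-2) + 59)) = 157*(-23 - 12*(8 + 59)) = 157*(-23 - 12*67) = 157*(-23 - 804) = 157*(-827) = -129839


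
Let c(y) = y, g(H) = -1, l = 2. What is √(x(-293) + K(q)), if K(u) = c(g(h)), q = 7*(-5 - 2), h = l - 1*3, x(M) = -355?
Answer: 2*I*√89 ≈ 18.868*I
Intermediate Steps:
h = -1 (h = 2 - 1*3 = 2 - 3 = -1)
q = -49 (q = 7*(-7) = -49)
K(u) = -1
√(x(-293) + K(q)) = √(-355 - 1) = √(-356) = 2*I*√89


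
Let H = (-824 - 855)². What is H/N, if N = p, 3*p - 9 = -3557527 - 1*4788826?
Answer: -8457123/8346344 ≈ -1.0133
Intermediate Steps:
p = -8346344/3 (p = 3 + (-3557527 - 1*4788826)/3 = 3 + (-3557527 - 4788826)/3 = 3 + (⅓)*(-8346353) = 3 - 8346353/3 = -8346344/3 ≈ -2.7821e+6)
H = 2819041 (H = (-1679)² = 2819041)
N = -8346344/3 ≈ -2.7821e+6
H/N = 2819041/(-8346344/3) = 2819041*(-3/8346344) = -8457123/8346344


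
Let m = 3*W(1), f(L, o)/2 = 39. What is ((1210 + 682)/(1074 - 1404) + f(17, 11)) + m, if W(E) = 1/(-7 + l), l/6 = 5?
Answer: 24977/345 ≈ 72.397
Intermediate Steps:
f(L, o) = 78 (f(L, o) = 2*39 = 78)
l = 30 (l = 6*5 = 30)
W(E) = 1/23 (W(E) = 1/(-7 + 30) = 1/23)
m = 3/23 (m = 3*(1/23) = 3/23 ≈ 0.13043)
((1210 + 682)/(1074 - 1404) + f(17, 11)) + m = ((1210 + 682)/(1074 - 1404) + 78) + 3/23 = (1892/(-330) + 78) + 3/23 = (1892*(-1/330) + 78) + 3/23 = (-86/15 + 78) + 3/23 = 1084/15 + 3/23 = 24977/345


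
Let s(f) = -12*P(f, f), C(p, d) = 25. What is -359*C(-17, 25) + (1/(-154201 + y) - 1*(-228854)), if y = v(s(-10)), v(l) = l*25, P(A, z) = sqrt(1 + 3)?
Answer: 34037489078/154801 ≈ 2.1988e+5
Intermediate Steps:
P(A, z) = 2 (P(A, z) = sqrt(4) = 2)
s(f) = -24 (s(f) = -12*2 = -24)
v(l) = 25*l
y = -600 (y = 25*(-24) = -600)
-359*C(-17, 25) + (1/(-154201 + y) - 1*(-228854)) = -359*25 + (1/(-154201 - 600) - 1*(-228854)) = -8975 + (1/(-154801) + 228854) = -8975 + (-1/154801 + 228854) = -8975 + 35426828053/154801 = 34037489078/154801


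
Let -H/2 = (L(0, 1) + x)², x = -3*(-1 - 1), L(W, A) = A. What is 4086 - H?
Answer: 4184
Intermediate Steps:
x = 6 (x = -3*(-2) = 6)
H = -98 (H = -2*(1 + 6)² = -2*7² = -2*49 = -98)
4086 - H = 4086 - 1*(-98) = 4086 + 98 = 4184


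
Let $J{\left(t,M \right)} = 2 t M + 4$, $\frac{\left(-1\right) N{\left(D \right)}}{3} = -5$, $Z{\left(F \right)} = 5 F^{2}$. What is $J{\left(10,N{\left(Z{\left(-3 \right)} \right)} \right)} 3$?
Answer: $912$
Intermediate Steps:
$N{\left(D \right)} = 15$ ($N{\left(D \right)} = \left(-3\right) \left(-5\right) = 15$)
$J{\left(t,M \right)} = 4 + 2 M t$ ($J{\left(t,M \right)} = 2 M t + 4 = 4 + 2 M t$)
$J{\left(10,N{\left(Z{\left(-3 \right)} \right)} \right)} 3 = \left(4 + 2 \cdot 15 \cdot 10\right) 3 = \left(4 + 300\right) 3 = 304 \cdot 3 = 912$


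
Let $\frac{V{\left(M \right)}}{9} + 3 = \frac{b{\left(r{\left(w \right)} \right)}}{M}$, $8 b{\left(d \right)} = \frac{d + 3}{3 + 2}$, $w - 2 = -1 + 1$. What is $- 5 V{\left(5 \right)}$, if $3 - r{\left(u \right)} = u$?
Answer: $\frac{1341}{10} \approx 134.1$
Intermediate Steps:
$w = 2$ ($w = 2 + \left(-1 + 1\right) = 2 + 0 = 2$)
$r{\left(u \right)} = 3 - u$
$b{\left(d \right)} = \frac{3}{40} + \frac{d}{40}$ ($b{\left(d \right)} = \frac{\left(d + 3\right) \frac{1}{3 + 2}}{8} = \frac{\left(3 + d\right) \frac{1}{5}}{8} = \frac{\frac{3}{5} + \frac{d}{5}}{8} = \frac{3}{40} + \frac{d}{40}$)
$V{\left(M \right)} = -27 + \frac{9}{10 M}$ ($V{\left(M \right)} = -27 + 9 \frac{\frac{3}{40} + \frac{3 - 2}{40}}{M} = -27 + 9 \frac{\frac{3}{40} + \frac{1}{40} \cdot 1}{M} = -27 + 9 \frac{\frac{3}{40} + \frac{1}{40}}{M} = -27 + 9 \frac{1}{10 M} = -27 + \frac{9}{10 M}$)
$- 5 V{\left(5 \right)} = - 5 \left(-27 + \frac{9}{10 \cdot 5}\right) = - 5 \left(-27 + \frac{9}{10} \cdot \frac{1}{5}\right) = - 5 \left(-27 + \frac{9}{50}\right) = \left(-5\right) \left(- \frac{1341}{50}\right) = \frac{1341}{10}$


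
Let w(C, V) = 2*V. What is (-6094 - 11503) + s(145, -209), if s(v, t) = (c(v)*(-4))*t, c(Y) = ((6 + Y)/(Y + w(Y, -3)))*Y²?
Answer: 2651665917/139 ≈ 1.9077e+7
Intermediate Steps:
c(Y) = Y²*(6 + Y)/(-6 + Y) (c(Y) = ((6 + Y)/(Y + 2*(-3)))*Y² = ((6 + Y)/(Y - 6))*Y² = ((6 + Y)/(-6 + Y))*Y² = Y²*(6 + Y)/(-6 + Y))
s(v, t) = -4*t*v²*(6 + v)/(-6 + v) (s(v, t) = ((v²*(6 + v)/(-6 + v))*(-4))*t = (-4*v²*(6 + v)/(-6 + v))*t = -4*t*v²*(6 + v)/(-6 + v))
(-6094 - 11503) + s(145, -209) = (-6094 - 11503) - 4*(-209)*145²*(6 + 145)/(-6 + 145) = -17597 - 4*(-209)*21025*151/139 = -17597 - 4*(-209)*21025*1/139*151 = -17597 + 2654111900/139 = 2651665917/139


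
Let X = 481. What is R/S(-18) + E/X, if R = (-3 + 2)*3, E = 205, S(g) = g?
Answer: 1711/2886 ≈ 0.59286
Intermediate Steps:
R = -3 (R = -1*3 = -3)
R/S(-18) + E/X = -3/(-18) + 205/481 = -3*(-1/18) + 205*(1/481) = ⅙ + 205/481 = 1711/2886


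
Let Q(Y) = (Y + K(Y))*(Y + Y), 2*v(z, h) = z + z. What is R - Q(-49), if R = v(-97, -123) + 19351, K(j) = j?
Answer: 9650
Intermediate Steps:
v(z, h) = z (v(z, h) = (z + z)/2 = (2*z)/2 = z)
R = 19254 (R = -97 + 19351 = 19254)
Q(Y) = 4*Y**2 (Q(Y) = (Y + Y)*(Y + Y) = (2*Y)*(2*Y) = 4*Y**2)
R - Q(-49) = 19254 - 4*(-49)**2 = 19254 - 4*2401 = 19254 - 1*9604 = 19254 - 9604 = 9650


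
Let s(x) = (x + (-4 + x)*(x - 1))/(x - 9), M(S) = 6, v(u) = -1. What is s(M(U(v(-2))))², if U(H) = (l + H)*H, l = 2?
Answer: 256/9 ≈ 28.444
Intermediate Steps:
U(H) = H*(2 + H) (U(H) = (2 + H)*H = H*(2 + H))
s(x) = (x + (-1 + x)*(-4 + x))/(-9 + x) (s(x) = (x + (-4 + x)*(-1 + x))/(-9 + x) = (x + (-1 + x)*(-4 + x))/(-9 + x))
s(M(U(v(-2))))² = ((4 + 6² - 4*6)/(-9 + 6))² = ((4 + 36 - 24)/(-3))² = (-⅓*16)² = (-16/3)² = 256/9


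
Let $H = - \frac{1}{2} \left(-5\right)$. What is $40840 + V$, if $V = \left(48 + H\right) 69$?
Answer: $\frac{88649}{2} \approx 44325.0$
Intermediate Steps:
$H = \frac{5}{2}$ ($H = \left(-1\right) \frac{1}{2} \left(-5\right) = \left(- \frac{1}{2}\right) \left(-5\right) = \frac{5}{2} \approx 2.5$)
$V = \frac{6969}{2}$ ($V = \left(48 + \frac{5}{2}\right) 69 = \frac{101}{2} \cdot 69 = \frac{6969}{2} \approx 3484.5$)
$40840 + V = 40840 + \frac{6969}{2} = \frac{88649}{2}$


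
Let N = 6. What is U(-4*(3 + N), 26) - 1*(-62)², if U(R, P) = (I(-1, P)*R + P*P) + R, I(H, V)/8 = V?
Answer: -10692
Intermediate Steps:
I(H, V) = 8*V
U(R, P) = R + P² + 8*P*R (U(R, P) = ((8*P)*R + P*P) + R = (8*P*R + P²) + R = (P² + 8*P*R) + R = R + P² + 8*P*R)
U(-4*(3 + N), 26) - 1*(-62)² = (-4*(3 + 6) + 26² + 8*26*(-4*(3 + 6))) - 1*(-62)² = (-4*9 + 676 + 8*26*(-4*9)) - 1*3844 = (-36 + 676 + 8*26*(-36)) - 3844 = (-36 + 676 - 7488) - 3844 = -6848 - 3844 = -10692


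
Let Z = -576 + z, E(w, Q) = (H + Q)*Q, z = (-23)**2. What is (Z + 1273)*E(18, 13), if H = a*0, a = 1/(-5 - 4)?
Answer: 207194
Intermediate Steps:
a = -1/9 (a = 1/(-9) = -1/9 ≈ -0.11111)
H = 0 (H = -1/9*0 = 0)
z = 529
E(w, Q) = Q**2 (E(w, Q) = (0 + Q)*Q = Q*Q = Q**2)
Z = -47 (Z = -576 + 529 = -47)
(Z + 1273)*E(18, 13) = (-47 + 1273)*13**2 = 1226*169 = 207194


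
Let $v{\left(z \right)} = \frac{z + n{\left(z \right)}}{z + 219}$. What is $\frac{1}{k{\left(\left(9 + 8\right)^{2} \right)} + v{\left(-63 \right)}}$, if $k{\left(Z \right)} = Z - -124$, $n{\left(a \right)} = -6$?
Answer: $\frac{52}{21453} \approx 0.0024239$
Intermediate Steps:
$v{\left(z \right)} = \frac{-6 + z}{219 + z}$ ($v{\left(z \right)} = \frac{z - 6}{z + 219} = \frac{-6 + z}{219 + z}$)
$k{\left(Z \right)} = 124 + Z$ ($k{\left(Z \right)} = Z + 124 = 124 + Z$)
$\frac{1}{k{\left(\left(9 + 8\right)^{2} \right)} + v{\left(-63 \right)}} = \frac{1}{\left(124 + \left(9 + 8\right)^{2}\right) + \frac{-6 - 63}{219 - 63}} = \frac{1}{\left(124 + 17^{2}\right) + \frac{1}{156} \left(-69\right)} = \frac{1}{\left(124 + 289\right) + \frac{1}{156} \left(-69\right)} = \frac{1}{413 - \frac{23}{52}} = \frac{1}{\frac{21453}{52}} = \frac{52}{21453}$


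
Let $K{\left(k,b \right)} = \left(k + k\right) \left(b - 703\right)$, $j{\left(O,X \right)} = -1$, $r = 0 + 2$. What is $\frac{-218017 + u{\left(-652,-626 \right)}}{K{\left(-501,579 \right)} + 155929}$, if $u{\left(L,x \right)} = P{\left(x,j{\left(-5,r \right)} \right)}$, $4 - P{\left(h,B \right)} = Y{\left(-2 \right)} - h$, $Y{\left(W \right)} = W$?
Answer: $- \frac{12861}{16481} \approx -0.78035$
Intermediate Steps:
$r = 2$
$K{\left(k,b \right)} = 2 k \left(-703 + b\right)$
$P{\left(h,B \right)} = 6 + h$ ($P{\left(h,B \right)} = 4 - \left(-2 - h\right) = 4 + \left(2 + h\right) = 6 + h$)
$u{\left(L,x \right)} = 6 + x$
$\frac{-218017 + u{\left(-652,-626 \right)}}{K{\left(-501,579 \right)} + 155929} = \frac{-218017 + \left(6 - 626\right)}{2 \left(-501\right) \left(-703 + 579\right) + 155929} = \frac{-218017 - 620}{2 \left(-501\right) \left(-124\right) + 155929} = - \frac{218637}{124248 + 155929} = - \frac{218637}{280177} = \left(-218637\right) \frac{1}{280177} = - \frac{12861}{16481}$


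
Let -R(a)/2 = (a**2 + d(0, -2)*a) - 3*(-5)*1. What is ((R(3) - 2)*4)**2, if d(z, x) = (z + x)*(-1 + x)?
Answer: 118336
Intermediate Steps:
d(z, x) = (-1 + x)*(x + z) (d(z, x) = (x + z)*(-1 + x) = (-1 + x)*(x + z))
R(a) = -30 - 12*a - 2*a**2 (R(a) = -2*((a**2 + ((-2)**2 - 1*(-2) - 1*0 - 2*0)*a) - 3*(-5)*1) = -2*((a**2 + (4 + 2 + 0 + 0)*a) + 15*1) = -2*((a**2 + 6*a) + 15) = -2*(15 + a**2 + 6*a) = -30 - 12*a - 2*a**2)
((R(3) - 2)*4)**2 = (((-30 - 12*3 - 2*3**2) - 2)*4)**2 = (((-30 - 36 - 2*9) - 2)*4)**2 = (((-30 - 36 - 18) - 2)*4)**2 = ((-84 - 2)*4)**2 = (-86*4)**2 = (-344)**2 = 118336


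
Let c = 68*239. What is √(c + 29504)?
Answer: 6*√1271 ≈ 213.91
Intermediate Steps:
c = 16252
√(c + 29504) = √(16252 + 29504) = √45756 = 6*√1271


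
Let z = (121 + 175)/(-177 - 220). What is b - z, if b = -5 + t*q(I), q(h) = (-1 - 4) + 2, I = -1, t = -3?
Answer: 1884/397 ≈ 4.7456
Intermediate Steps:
q(h) = -3 (q(h) = -5 + 2 = -3)
b = 4 (b = -5 - 3*(-3) = -5 + 9 = 4)
z = -296/397 (z = 296/(-397) = 296*(-1/397) = -296/397 ≈ -0.74559)
b - z = 4 - 1*(-296/397) = 4 + 296/397 = 1884/397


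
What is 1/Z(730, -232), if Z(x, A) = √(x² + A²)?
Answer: √146681/293362 ≈ 0.0013055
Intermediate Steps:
Z(x, A) = √(A² + x²)
1/Z(730, -232) = 1/(√((-232)² + 730²)) = 1/(√(53824 + 532900)) = 1/(√586724) = 1/(2*√146681) = √146681/293362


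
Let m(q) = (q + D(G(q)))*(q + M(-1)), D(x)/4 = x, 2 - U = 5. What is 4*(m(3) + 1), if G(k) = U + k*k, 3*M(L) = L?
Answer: 292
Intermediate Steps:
U = -3 (U = 2 - 1*5 = 2 - 5 = -3)
M(L) = L/3
G(k) = -3 + k**2 (G(k) = -3 + k*k = -3 + k**2)
D(x) = 4*x
m(q) = (-1/3 + q)*(-12 + q + 4*q**2) (m(q) = (q + 4*(-3 + q**2))*(q + (1/3)*(-1)) = (q + (-12 + 4*q**2))*(q - 1/3) = (-12 + q + 4*q**2)*(-1/3 + q) = (-1/3 + q)*(-12 + q + 4*q**2))
4*(m(3) + 1) = 4*((4 + 4*3**3 - 37/3*3 - 1/3*3**2) + 1) = 4*((4 + 4*27 - 37 - 1/3*9) + 1) = 4*((4 + 108 - 37 - 3) + 1) = 4*(72 + 1) = 4*73 = 292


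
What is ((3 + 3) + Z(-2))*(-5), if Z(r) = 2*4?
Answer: -70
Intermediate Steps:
Z(r) = 8
((3 + 3) + Z(-2))*(-5) = ((3 + 3) + 8)*(-5) = (6 + 8)*(-5) = 14*(-5) = -70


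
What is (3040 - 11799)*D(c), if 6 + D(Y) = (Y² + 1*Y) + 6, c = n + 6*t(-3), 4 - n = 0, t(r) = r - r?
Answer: -175180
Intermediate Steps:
t(r) = 0
n = 4 (n = 4 - 1*0 = 4 + 0 = 4)
c = 4 (c = 4 + 6*0 = 4 + 0 = 4)
D(Y) = Y + Y² (D(Y) = -6 + ((Y² + 1*Y) + 6) = -6 + ((Y² + Y) + 6) = -6 + ((Y + Y²) + 6) = -6 + (6 + Y + Y²) = Y + Y²)
(3040 - 11799)*D(c) = (3040 - 11799)*(4*(1 + 4)) = -35036*5 = -8759*20 = -175180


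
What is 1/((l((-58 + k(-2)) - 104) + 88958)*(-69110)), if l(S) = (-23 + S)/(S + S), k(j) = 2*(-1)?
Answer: -164/1008259992105 ≈ -1.6266e-10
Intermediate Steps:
k(j) = -2
l(S) = (-23 + S)/(2*S) (l(S) = (-23 + S)/((2*S)) = (-23 + S)*(1/(2*S)) = (-23 + S)/(2*S))
1/((l((-58 + k(-2)) - 104) + 88958)*(-69110)) = 1/(((-23 + ((-58 - 2) - 104))/(2*((-58 - 2) - 104)) + 88958)*(-69110)) = -1/69110/((-23 + (-60 - 104))/(2*(-60 - 104)) + 88958) = -1/69110/((½)*(-23 - 164)/(-164) + 88958) = -1/69110/((½)*(-1/164)*(-187) + 88958) = -1/69110/(187/328 + 88958) = -1/69110/(29178411/328) = (328/29178411)*(-1/69110) = -164/1008259992105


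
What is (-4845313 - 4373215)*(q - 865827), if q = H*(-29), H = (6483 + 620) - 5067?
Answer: 8525949209888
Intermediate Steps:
H = 2036 (H = 7103 - 5067 = 2036)
q = -59044 (q = 2036*(-29) = -59044)
(-4845313 - 4373215)*(q - 865827) = (-4845313 - 4373215)*(-59044 - 865827) = -9218528*(-924871) = 8525949209888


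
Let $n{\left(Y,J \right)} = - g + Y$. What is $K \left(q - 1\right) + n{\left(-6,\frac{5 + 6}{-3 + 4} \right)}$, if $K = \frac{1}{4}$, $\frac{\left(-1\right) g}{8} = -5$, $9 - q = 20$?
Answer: $-49$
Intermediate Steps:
$q = -11$ ($q = 9 - 20 = -11$)
$g = 40$ ($g = \left(-8\right) \left(-5\right) = 40$)
$n{\left(Y,J \right)} = -40 + Y$ ($n{\left(Y,J \right)} = \left(-1\right) 40 + Y = -40 + Y$)
$K = \frac{1}{4} \approx 0.25$
$K \left(q - 1\right) + n{\left(-6,\frac{5 + 6}{-3 + 4} \right)} = \frac{-11 - 1}{4} - 46 = \frac{1}{4} \left(-12\right) - 46 = -3 - 46 = -49$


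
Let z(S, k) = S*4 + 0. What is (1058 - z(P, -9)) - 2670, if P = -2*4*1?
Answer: -1580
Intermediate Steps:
P = -8 (P = -8*1 = -8)
z(S, k) = 4*S (z(S, k) = 4*S + 0 = 4*S)
(1058 - z(P, -9)) - 2670 = (1058 - 4*(-8)) - 2670 = (1058 - 1*(-32)) - 2670 = (1058 + 32) - 2670 = 1090 - 2670 = -1580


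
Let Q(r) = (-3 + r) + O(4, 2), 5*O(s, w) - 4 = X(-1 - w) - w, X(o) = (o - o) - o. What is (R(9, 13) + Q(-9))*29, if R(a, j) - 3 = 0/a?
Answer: -232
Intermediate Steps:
X(o) = -o (X(o) = 0 - o = -o)
R(a, j) = 3 (R(a, j) = 3 + 0/a = 3 + 0 = 3)
O(s, w) = 1 (O(s, w) = 4/5 + (-(-1 - w) - w)/5 = 4/5 + ((1 + w) - w)/5 = 4/5 + (1/5)*1 = 4/5 + 1/5 = 1)
Q(r) = -2 + r (Q(r) = (-3 + r) + 1 = -2 + r)
(R(9, 13) + Q(-9))*29 = (3 + (-2 - 9))*29 = (3 - 11)*29 = -8*29 = -232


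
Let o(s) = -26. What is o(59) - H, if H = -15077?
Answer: 15051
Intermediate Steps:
o(59) - H = -26 - 1*(-15077) = -26 + 15077 = 15051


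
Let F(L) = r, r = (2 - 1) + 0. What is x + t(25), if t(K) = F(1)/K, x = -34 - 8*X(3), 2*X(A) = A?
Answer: -1149/25 ≈ -45.960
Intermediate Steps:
r = 1 (r = 1 + 0 = 1)
F(L) = 1
X(A) = A/2
x = -46 (x = -34 - 4*3 = -34 - 8*3/2 = -34 - 12 = -46)
t(K) = 1/K
x + t(25) = -46 + 1/25 = -1149/25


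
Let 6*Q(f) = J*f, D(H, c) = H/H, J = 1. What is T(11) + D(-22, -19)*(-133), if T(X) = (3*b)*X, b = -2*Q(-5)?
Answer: -78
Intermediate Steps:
D(H, c) = 1
Q(f) = f/6 (Q(f) = (1*f)/6 = f/6)
b = 5/3 (b = -(-5)/3 = -2*(-⅚) = 5/3 ≈ 1.6667)
T(X) = 5*X (T(X) = (3*(5/3))*X = 5*X)
T(11) + D(-22, -19)*(-133) = 5*11 + 1*(-133) = 55 - 133 = -78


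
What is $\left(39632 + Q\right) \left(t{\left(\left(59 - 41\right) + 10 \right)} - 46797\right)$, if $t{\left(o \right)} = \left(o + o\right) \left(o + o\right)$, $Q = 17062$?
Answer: $-2475316734$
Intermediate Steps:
$t{\left(o \right)} = 4 o^{2}$ ($t{\left(o \right)} = 2 o 2 o = 4 o^{2}$)
$\left(39632 + Q\right) \left(t{\left(\left(59 - 41\right) + 10 \right)} - 46797\right) = \left(39632 + 17062\right) \left(4 \left(\left(59 - 41\right) + 10\right)^{2} - 46797\right) = 56694 \left(4 \left(18 + 10\right)^{2} - 46797\right) = 56694 \left(4 \cdot 28^{2} - 46797\right) = 56694 \left(4 \cdot 784 - 46797\right) = 56694 \left(3136 - 46797\right) = 56694 \left(-43661\right) = -2475316734$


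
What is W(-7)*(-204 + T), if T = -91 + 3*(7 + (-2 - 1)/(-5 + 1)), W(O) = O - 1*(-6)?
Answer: 1087/4 ≈ 271.75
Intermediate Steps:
W(O) = 6 + O (W(O) = O + 6 = 6 + O)
T = -271/4 (T = -91 + 3*(7 - 3/(-4)) = -91 + 3*(7 - 3*(-¼)) = -91 + 3*(7 + ¾) = -91 + 3*(31/4) = -91 + 93/4 = -271/4 ≈ -67.750)
W(-7)*(-204 + T) = (6 - 7)*(-204 - 271/4) = -1*(-1087/4) = 1087/4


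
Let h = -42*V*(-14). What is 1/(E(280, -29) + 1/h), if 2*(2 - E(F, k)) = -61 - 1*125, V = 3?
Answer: 1764/167581 ≈ 0.010526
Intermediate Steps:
E(F, k) = 95 (E(F, k) = 2 - (-61 - 1*125)/2 = 2 - (-61 - 125)/2 = 2 - ½*(-186) = 2 + 93 = 95)
h = 1764 (h = -42*3*(-14) = -126*(-14) = 1764)
1/(E(280, -29) + 1/h) = 1/(95 + 1/1764) = 1/(167581/1764) = 1764/167581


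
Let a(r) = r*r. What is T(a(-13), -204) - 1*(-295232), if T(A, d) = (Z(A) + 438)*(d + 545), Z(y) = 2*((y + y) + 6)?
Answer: 679198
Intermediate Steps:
a(r) = r**2
Z(y) = 12 + 4*y (Z(y) = 2*(2*y + 6) = 2*(6 + 2*y) = 12 + 4*y)
T(A, d) = (450 + 4*A)*(545 + d) (T(A, d) = ((12 + 4*A) + 438)*(d + 545) = (450 + 4*A)*(545 + d))
T(a(-13), -204) - 1*(-295232) = (245250 + 450*(-204) + 2180*(-13)**2 + 4*(-13)**2*(-204)) - 1*(-295232) = (245250 - 91800 + 2180*169 + 4*169*(-204)) + 295232 = (245250 - 91800 + 368420 - 137904) + 295232 = 383966 + 295232 = 679198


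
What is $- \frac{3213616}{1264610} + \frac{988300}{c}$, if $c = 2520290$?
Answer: $- \frac{342471510282}{159359196845} \approx -2.1491$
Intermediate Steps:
$- \frac{3213616}{1264610} + \frac{988300}{c} = - \frac{3213616}{1264610} + \frac{988300}{2520290} = \left(-3213616\right) \frac{1}{1264610} + 988300 \cdot \frac{1}{2520290} = - \frac{1606808}{632305} + \frac{98830}{252029} = - \frac{342471510282}{159359196845}$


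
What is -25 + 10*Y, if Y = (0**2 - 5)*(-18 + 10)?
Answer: 375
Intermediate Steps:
Y = 40 (Y = (0 - 5)*(-8) = -5*(-8) = 40)
-25 + 10*Y = -25 + 10*40 = -25 + 400 = 375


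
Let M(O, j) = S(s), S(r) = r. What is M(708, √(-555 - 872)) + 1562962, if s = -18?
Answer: 1562944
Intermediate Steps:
M(O, j) = -18
M(708, √(-555 - 872)) + 1562962 = -18 + 1562962 = 1562944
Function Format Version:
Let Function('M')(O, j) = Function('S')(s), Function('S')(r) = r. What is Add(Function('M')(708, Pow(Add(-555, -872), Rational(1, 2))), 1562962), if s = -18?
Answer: 1562944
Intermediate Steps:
Function('M')(O, j) = -18
Add(Function('M')(708, Pow(Add(-555, -872), Rational(1, 2))), 1562962) = Add(-18, 1562962) = 1562944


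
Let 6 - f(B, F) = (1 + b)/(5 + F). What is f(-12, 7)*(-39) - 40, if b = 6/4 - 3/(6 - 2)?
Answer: -4293/16 ≈ -268.31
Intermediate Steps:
b = 3/4 (b = 6*(1/4) - 3/4 = 3/2 - 3*1/4 = 3/2 - 3/4 = 3/4 ≈ 0.75000)
f(B, F) = 6 - 7/(4*(5 + F)) (f(B, F) = 6 - (1 + 3/4)/(5 + F) = 6 - 7/(4*(5 + F)))
f(-12, 7)*(-39) - 40 = ((113 + 24*7)/(4*(5 + 7)))*(-39) - 40 = ((1/4)*(113 + 168)/12)*(-39) - 40 = ((1/4)*(1/12)*281)*(-39) - 40 = (281/48)*(-39) - 40 = -3653/16 - 40 = -4293/16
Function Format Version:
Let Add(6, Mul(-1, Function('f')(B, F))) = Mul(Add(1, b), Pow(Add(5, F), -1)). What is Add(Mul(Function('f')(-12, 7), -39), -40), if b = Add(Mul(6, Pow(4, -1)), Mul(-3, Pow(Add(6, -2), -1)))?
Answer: Rational(-4293, 16) ≈ -268.31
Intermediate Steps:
b = Rational(3, 4) (b = Add(Mul(6, Rational(1, 4)), Mul(-3, Pow(4, -1))) = Add(Rational(3, 2), Mul(-3, Rational(1, 4))) = Add(Rational(3, 2), Rational(-3, 4)) = Rational(3, 4) ≈ 0.75000)
Function('f')(B, F) = Add(6, Mul(Rational(-7, 4), Pow(Add(5, F), -1))) (Function('f')(B, F) = Add(6, Mul(-1, Mul(Add(1, Rational(3, 4)), Pow(Add(5, F), -1)))) = Add(6, Mul(-1, Mul(Rational(7, 4), Pow(Add(5, F), -1)))) = Add(6, Mul(Rational(-7, 4), Pow(Add(5, F), -1))))
Add(Mul(Function('f')(-12, 7), -39), -40) = Add(Mul(Mul(Rational(1, 4), Pow(Add(5, 7), -1), Add(113, Mul(24, 7))), -39), -40) = Add(Mul(Mul(Rational(1, 4), Pow(12, -1), Add(113, 168)), -39), -40) = Add(Mul(Mul(Rational(1, 4), Rational(1, 12), 281), -39), -40) = Add(Mul(Rational(281, 48), -39), -40) = Add(Rational(-3653, 16), -40) = Rational(-4293, 16)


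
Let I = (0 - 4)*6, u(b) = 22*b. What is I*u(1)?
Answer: -528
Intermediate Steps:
I = -24 (I = -4*6 = -24)
I*u(1) = -528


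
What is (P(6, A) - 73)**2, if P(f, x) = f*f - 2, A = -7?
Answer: 1521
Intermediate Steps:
P(f, x) = -2 + f**2 (P(f, x) = f**2 - 2 = -2 + f**2)
(P(6, A) - 73)**2 = ((-2 + 6**2) - 73)**2 = ((-2 + 36) - 73)**2 = (34 - 73)**2 = (-39)**2 = 1521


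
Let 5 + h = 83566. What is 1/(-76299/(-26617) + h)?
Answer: 26617/2224219436 ≈ 1.1967e-5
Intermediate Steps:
h = 83561 (h = -5 + 83566 = 83561)
1/(-76299/(-26617) + h) = 1/(-76299/(-26617) + 83561) = 1/(-76299*(-1/26617) + 83561) = 1/(76299/26617 + 83561) = 1/(2224219436/26617) = 26617/2224219436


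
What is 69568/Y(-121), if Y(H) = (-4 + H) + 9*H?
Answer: -34784/607 ≈ -57.305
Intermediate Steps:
Y(H) = -4 + 10*H
69568/Y(-121) = 69568/(-4 + 10*(-121)) = 69568/(-4 - 1210) = 69568/(-1214) = 69568*(-1/1214) = -34784/607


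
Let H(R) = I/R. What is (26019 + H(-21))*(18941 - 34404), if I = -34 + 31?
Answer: -402334006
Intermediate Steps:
I = -3
H(R) = -3/R
(26019 + H(-21))*(18941 - 34404) = (26019 - 3/(-21))*(18941 - 34404) = (26019 - 3*(-1/21))*(-15463) = (26019 + ⅐)*(-15463) = (182134/7)*(-15463) = -402334006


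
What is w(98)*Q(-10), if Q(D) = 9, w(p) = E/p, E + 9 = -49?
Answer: -261/49 ≈ -5.3265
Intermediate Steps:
E = -58 (E = -9 - 49 = -58)
w(p) = -58/p
w(98)*Q(-10) = -58/98*9 = -58*1/98*9 = -29/49*9 = -261/49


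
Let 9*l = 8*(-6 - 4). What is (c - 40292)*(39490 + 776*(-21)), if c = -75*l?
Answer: -2757209944/3 ≈ -9.1907e+8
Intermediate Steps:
l = -80/9 (l = (8*(-6 - 4))/9 = (8*(-10))/9 = (⅑)*(-80) = -80/9 ≈ -8.8889)
c = 2000/3 (c = -75*(-80/9) = 2000/3 ≈ 666.67)
(c - 40292)*(39490 + 776*(-21)) = (2000/3 - 40292)*(39490 + 776*(-21)) = -118876*(39490 - 16296)/3 = -118876/3*23194 = -2757209944/3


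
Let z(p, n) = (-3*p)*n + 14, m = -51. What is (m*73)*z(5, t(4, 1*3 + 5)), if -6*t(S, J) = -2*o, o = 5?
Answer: 40953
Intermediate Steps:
t(S, J) = 5/3 (t(S, J) = -(-1)*5/3 = -1/6*(-10) = 5/3)
z(p, n) = 14 - 3*n*p (z(p, n) = -3*n*p + 14 = 14 - 3*n*p)
(m*73)*z(5, t(4, 1*3 + 5)) = (-51*73)*(14 - 3*5/3*5) = -3723*(14 - 25) = -3723*(-11) = 40953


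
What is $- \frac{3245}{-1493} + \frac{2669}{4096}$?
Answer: $\frac{17276337}{6115328} \approx 2.8251$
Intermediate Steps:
$- \frac{3245}{-1493} + \frac{2669}{4096} = \left(-3245\right) \left(- \frac{1}{1493}\right) + 2669 \cdot \frac{1}{4096} = \frac{3245}{1493} + \frac{2669}{4096} = \frac{17276337}{6115328}$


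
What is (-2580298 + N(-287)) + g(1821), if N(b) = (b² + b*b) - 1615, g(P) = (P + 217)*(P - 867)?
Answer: -472923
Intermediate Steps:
g(P) = (-867 + P)*(217 + P) (g(P) = (217 + P)*(-867 + P) = (-867 + P)*(217 + P))
N(b) = -1615 + 2*b² (N(b) = (b² + b²) - 1615 = 2*b² - 1615 = -1615 + 2*b²)
(-2580298 + N(-287)) + g(1821) = (-2580298 + (-1615 + 2*(-287)²)) + (-188139 + 1821² - 650*1821) = (-2580298 + (-1615 + 2*82369)) + (-188139 + 3316041 - 1183650) = (-2580298 + (-1615 + 164738)) + 1944252 = (-2580298 + 163123) + 1944252 = -2417175 + 1944252 = -472923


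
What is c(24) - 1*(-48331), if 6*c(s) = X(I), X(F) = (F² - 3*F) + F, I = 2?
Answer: 48331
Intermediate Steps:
X(F) = F² - 2*F
c(s) = 0 (c(s) = (2*(-2 + 2))/6 = (2*0)/6 = (⅙)*0 = 0)
c(24) - 1*(-48331) = 0 - 1*(-48331) = 0 + 48331 = 48331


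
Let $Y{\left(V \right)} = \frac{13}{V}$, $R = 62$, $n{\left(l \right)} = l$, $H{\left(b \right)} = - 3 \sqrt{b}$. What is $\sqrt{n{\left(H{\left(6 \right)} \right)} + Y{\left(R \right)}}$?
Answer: $\frac{\sqrt{806 - 11532 \sqrt{6}}}{62} \approx 2.6719 i$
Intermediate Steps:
$\sqrt{n{\left(H{\left(6 \right)} \right)} + Y{\left(R \right)}} = \sqrt{- 3 \sqrt{6} + \frac{13}{62}} = \sqrt{\frac{13}{62} - 3 \sqrt{6}}$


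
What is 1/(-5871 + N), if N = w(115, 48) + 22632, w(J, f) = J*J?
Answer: 1/29986 ≈ 3.3349e-5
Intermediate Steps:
w(J, f) = J²
N = 35857 (N = 115² + 22632 = 13225 + 22632 = 35857)
1/(-5871 + N) = 1/(-5871 + 35857) = 1/29986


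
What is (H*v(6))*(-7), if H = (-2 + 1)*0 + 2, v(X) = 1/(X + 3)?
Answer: -14/9 ≈ -1.5556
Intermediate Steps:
v(X) = 1/(3 + X)
H = 2 (H = -1*0 + 2 = 0 + 2 = 2)
(H*v(6))*(-7) = (2/(3 + 6))*(-7) = (2/9)*(-7) = -14/9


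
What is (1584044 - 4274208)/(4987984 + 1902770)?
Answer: -1345082/3445377 ≈ -0.39040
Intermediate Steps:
(1584044 - 4274208)/(4987984 + 1902770) = -2690164/6890754 = -2690164*1/6890754 = -1345082/3445377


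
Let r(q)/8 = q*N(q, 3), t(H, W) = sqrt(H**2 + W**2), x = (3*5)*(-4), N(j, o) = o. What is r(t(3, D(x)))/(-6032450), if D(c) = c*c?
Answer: -36*sqrt(1440001)/3016225 ≈ -0.014323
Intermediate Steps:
x = -60 (x = 15*(-4) = -60)
D(c) = c**2
r(q) = 24*q (r(q) = 8*(q*3) = 8*(3*q) = 24*q)
r(t(3, D(x)))/(-6032450) = (24*sqrt(3**2 + ((-60)**2)**2))/(-6032450) = (24*sqrt(9 + 3600**2))*(-1/6032450) = (24*sqrt(9 + 12960000))*(-1/6032450) = (24*sqrt(12960009))*(-1/6032450) = (24*(3*sqrt(1440001)))*(-1/6032450) = (72*sqrt(1440001))*(-1/6032450) = -36*sqrt(1440001)/3016225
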